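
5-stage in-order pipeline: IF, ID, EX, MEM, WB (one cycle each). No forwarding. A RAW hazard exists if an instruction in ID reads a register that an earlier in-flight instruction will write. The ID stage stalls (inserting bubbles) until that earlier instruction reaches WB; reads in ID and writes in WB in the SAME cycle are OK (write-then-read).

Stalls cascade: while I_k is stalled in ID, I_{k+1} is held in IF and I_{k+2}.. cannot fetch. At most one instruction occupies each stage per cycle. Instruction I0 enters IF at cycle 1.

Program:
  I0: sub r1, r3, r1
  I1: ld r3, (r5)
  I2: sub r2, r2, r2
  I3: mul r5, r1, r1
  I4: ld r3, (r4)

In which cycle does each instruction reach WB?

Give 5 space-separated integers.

Answer: 5 6 7 8 9

Derivation:
I0 sub r1 <- r3,r1: IF@1 ID@2 stall=0 (-) EX@3 MEM@4 WB@5
I1 ld r3 <- r5: IF@2 ID@3 stall=0 (-) EX@4 MEM@5 WB@6
I2 sub r2 <- r2,r2: IF@3 ID@4 stall=0 (-) EX@5 MEM@6 WB@7
I3 mul r5 <- r1,r1: IF@4 ID@5 stall=0 (-) EX@6 MEM@7 WB@8
I4 ld r3 <- r4: IF@5 ID@6 stall=0 (-) EX@7 MEM@8 WB@9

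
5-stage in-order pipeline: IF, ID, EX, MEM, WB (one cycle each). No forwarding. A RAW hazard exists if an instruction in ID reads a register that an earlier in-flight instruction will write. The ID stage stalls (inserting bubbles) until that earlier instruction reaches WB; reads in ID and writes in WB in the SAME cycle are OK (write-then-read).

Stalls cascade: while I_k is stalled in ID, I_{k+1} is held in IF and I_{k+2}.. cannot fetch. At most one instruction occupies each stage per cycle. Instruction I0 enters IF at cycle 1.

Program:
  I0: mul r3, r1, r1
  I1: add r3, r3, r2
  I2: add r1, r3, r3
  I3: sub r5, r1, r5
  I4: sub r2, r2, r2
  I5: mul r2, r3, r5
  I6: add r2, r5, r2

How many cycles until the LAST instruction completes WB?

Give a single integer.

I0 mul r3 <- r1,r1: IF@1 ID@2 stall=0 (-) EX@3 MEM@4 WB@5
I1 add r3 <- r3,r2: IF@2 ID@3 stall=2 (RAW on I0.r3 (WB@5)) EX@6 MEM@7 WB@8
I2 add r1 <- r3,r3: IF@3 ID@6 stall=2 (RAW on I1.r3 (WB@8)) EX@9 MEM@10 WB@11
I3 sub r5 <- r1,r5: IF@6 ID@9 stall=2 (RAW on I2.r1 (WB@11)) EX@12 MEM@13 WB@14
I4 sub r2 <- r2,r2: IF@9 ID@12 stall=0 (-) EX@13 MEM@14 WB@15
I5 mul r2 <- r3,r5: IF@12 ID@13 stall=1 (RAW on I3.r5 (WB@14)) EX@15 MEM@16 WB@17
I6 add r2 <- r5,r2: IF@13 ID@15 stall=2 (RAW on I5.r2 (WB@17)) EX@18 MEM@19 WB@20

Answer: 20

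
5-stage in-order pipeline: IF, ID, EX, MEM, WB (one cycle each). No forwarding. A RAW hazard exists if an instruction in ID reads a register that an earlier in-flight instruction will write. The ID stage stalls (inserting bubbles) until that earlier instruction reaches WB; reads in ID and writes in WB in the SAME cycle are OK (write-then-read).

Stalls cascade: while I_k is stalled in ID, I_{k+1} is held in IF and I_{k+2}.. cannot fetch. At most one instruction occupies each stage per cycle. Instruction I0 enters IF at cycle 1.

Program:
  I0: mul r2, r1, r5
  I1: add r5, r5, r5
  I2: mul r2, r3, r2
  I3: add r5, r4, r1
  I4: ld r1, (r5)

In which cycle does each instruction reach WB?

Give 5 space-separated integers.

I0 mul r2 <- r1,r5: IF@1 ID@2 stall=0 (-) EX@3 MEM@4 WB@5
I1 add r5 <- r5,r5: IF@2 ID@3 stall=0 (-) EX@4 MEM@5 WB@6
I2 mul r2 <- r3,r2: IF@3 ID@4 stall=1 (RAW on I0.r2 (WB@5)) EX@6 MEM@7 WB@8
I3 add r5 <- r4,r1: IF@4 ID@6 stall=0 (-) EX@7 MEM@8 WB@9
I4 ld r1 <- r5: IF@6 ID@7 stall=2 (RAW on I3.r5 (WB@9)) EX@10 MEM@11 WB@12

Answer: 5 6 8 9 12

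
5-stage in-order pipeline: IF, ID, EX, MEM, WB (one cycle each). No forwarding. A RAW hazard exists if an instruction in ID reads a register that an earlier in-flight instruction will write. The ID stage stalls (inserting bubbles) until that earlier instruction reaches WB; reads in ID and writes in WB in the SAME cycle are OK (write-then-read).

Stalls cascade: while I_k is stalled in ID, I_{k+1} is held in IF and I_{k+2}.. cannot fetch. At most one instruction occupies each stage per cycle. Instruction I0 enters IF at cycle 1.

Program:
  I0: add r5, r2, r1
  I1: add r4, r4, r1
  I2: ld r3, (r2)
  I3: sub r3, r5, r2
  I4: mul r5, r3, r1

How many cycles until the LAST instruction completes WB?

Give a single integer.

Answer: 11

Derivation:
I0 add r5 <- r2,r1: IF@1 ID@2 stall=0 (-) EX@3 MEM@4 WB@5
I1 add r4 <- r4,r1: IF@2 ID@3 stall=0 (-) EX@4 MEM@5 WB@6
I2 ld r3 <- r2: IF@3 ID@4 stall=0 (-) EX@5 MEM@6 WB@7
I3 sub r3 <- r5,r2: IF@4 ID@5 stall=0 (-) EX@6 MEM@7 WB@8
I4 mul r5 <- r3,r1: IF@5 ID@6 stall=2 (RAW on I3.r3 (WB@8)) EX@9 MEM@10 WB@11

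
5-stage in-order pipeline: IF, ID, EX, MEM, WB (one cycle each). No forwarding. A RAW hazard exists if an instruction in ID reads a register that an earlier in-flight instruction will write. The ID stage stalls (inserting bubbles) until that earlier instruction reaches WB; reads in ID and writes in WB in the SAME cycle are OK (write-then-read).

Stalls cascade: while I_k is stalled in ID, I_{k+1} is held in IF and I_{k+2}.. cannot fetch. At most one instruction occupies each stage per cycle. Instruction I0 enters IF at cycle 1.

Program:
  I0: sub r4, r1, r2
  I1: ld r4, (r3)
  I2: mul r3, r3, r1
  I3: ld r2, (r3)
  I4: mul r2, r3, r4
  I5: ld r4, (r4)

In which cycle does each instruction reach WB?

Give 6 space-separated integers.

Answer: 5 6 7 10 11 12

Derivation:
I0 sub r4 <- r1,r2: IF@1 ID@2 stall=0 (-) EX@3 MEM@4 WB@5
I1 ld r4 <- r3: IF@2 ID@3 stall=0 (-) EX@4 MEM@5 WB@6
I2 mul r3 <- r3,r1: IF@3 ID@4 stall=0 (-) EX@5 MEM@6 WB@7
I3 ld r2 <- r3: IF@4 ID@5 stall=2 (RAW on I2.r3 (WB@7)) EX@8 MEM@9 WB@10
I4 mul r2 <- r3,r4: IF@5 ID@8 stall=0 (-) EX@9 MEM@10 WB@11
I5 ld r4 <- r4: IF@8 ID@9 stall=0 (-) EX@10 MEM@11 WB@12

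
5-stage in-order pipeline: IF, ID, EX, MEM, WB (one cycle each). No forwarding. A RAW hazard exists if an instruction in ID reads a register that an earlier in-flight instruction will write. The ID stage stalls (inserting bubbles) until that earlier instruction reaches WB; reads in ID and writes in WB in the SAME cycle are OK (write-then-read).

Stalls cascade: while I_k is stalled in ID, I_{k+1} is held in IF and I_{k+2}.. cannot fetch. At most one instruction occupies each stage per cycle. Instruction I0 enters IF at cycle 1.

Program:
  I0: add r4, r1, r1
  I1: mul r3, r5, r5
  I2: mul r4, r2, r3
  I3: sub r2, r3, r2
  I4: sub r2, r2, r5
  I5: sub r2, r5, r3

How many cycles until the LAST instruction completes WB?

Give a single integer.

Answer: 14

Derivation:
I0 add r4 <- r1,r1: IF@1 ID@2 stall=0 (-) EX@3 MEM@4 WB@5
I1 mul r3 <- r5,r5: IF@2 ID@3 stall=0 (-) EX@4 MEM@5 WB@6
I2 mul r4 <- r2,r3: IF@3 ID@4 stall=2 (RAW on I1.r3 (WB@6)) EX@7 MEM@8 WB@9
I3 sub r2 <- r3,r2: IF@4 ID@7 stall=0 (-) EX@8 MEM@9 WB@10
I4 sub r2 <- r2,r5: IF@7 ID@8 stall=2 (RAW on I3.r2 (WB@10)) EX@11 MEM@12 WB@13
I5 sub r2 <- r5,r3: IF@8 ID@11 stall=0 (-) EX@12 MEM@13 WB@14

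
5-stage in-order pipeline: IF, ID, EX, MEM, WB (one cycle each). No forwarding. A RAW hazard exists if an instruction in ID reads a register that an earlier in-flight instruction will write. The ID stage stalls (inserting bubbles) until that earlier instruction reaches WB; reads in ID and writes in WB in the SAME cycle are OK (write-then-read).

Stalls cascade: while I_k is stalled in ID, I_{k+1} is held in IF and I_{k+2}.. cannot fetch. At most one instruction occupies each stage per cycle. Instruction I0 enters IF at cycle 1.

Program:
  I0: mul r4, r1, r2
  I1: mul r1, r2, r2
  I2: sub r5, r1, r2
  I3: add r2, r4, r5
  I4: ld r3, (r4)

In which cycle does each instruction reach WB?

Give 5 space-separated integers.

I0 mul r4 <- r1,r2: IF@1 ID@2 stall=0 (-) EX@3 MEM@4 WB@5
I1 mul r1 <- r2,r2: IF@2 ID@3 stall=0 (-) EX@4 MEM@5 WB@6
I2 sub r5 <- r1,r2: IF@3 ID@4 stall=2 (RAW on I1.r1 (WB@6)) EX@7 MEM@8 WB@9
I3 add r2 <- r4,r5: IF@4 ID@7 stall=2 (RAW on I2.r5 (WB@9)) EX@10 MEM@11 WB@12
I4 ld r3 <- r4: IF@7 ID@10 stall=0 (-) EX@11 MEM@12 WB@13

Answer: 5 6 9 12 13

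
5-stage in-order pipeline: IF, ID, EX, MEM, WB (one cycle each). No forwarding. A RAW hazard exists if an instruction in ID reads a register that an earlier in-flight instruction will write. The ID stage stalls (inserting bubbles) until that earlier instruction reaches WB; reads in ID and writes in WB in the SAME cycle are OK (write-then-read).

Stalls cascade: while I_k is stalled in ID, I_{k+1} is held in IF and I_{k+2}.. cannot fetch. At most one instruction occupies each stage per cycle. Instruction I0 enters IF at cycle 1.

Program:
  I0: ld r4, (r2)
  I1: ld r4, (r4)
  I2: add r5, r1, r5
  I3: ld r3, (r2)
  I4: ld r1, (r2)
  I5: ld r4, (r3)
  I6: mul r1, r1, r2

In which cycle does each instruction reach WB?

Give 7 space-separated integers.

I0 ld r4 <- r2: IF@1 ID@2 stall=0 (-) EX@3 MEM@4 WB@5
I1 ld r4 <- r4: IF@2 ID@3 stall=2 (RAW on I0.r4 (WB@5)) EX@6 MEM@7 WB@8
I2 add r5 <- r1,r5: IF@3 ID@6 stall=0 (-) EX@7 MEM@8 WB@9
I3 ld r3 <- r2: IF@6 ID@7 stall=0 (-) EX@8 MEM@9 WB@10
I4 ld r1 <- r2: IF@7 ID@8 stall=0 (-) EX@9 MEM@10 WB@11
I5 ld r4 <- r3: IF@8 ID@9 stall=1 (RAW on I3.r3 (WB@10)) EX@11 MEM@12 WB@13
I6 mul r1 <- r1,r2: IF@9 ID@11 stall=0 (-) EX@12 MEM@13 WB@14

Answer: 5 8 9 10 11 13 14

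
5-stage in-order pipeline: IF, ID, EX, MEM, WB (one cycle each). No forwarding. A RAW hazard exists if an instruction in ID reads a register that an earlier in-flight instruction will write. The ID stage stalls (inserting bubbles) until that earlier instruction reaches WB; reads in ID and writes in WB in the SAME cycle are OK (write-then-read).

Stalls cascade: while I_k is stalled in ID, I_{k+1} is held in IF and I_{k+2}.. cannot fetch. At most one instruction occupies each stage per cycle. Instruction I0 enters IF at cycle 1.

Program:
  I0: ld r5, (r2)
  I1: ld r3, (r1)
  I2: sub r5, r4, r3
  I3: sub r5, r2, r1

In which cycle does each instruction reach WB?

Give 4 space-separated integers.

Answer: 5 6 9 10

Derivation:
I0 ld r5 <- r2: IF@1 ID@2 stall=0 (-) EX@3 MEM@4 WB@5
I1 ld r3 <- r1: IF@2 ID@3 stall=0 (-) EX@4 MEM@5 WB@6
I2 sub r5 <- r4,r3: IF@3 ID@4 stall=2 (RAW on I1.r3 (WB@6)) EX@7 MEM@8 WB@9
I3 sub r5 <- r2,r1: IF@4 ID@7 stall=0 (-) EX@8 MEM@9 WB@10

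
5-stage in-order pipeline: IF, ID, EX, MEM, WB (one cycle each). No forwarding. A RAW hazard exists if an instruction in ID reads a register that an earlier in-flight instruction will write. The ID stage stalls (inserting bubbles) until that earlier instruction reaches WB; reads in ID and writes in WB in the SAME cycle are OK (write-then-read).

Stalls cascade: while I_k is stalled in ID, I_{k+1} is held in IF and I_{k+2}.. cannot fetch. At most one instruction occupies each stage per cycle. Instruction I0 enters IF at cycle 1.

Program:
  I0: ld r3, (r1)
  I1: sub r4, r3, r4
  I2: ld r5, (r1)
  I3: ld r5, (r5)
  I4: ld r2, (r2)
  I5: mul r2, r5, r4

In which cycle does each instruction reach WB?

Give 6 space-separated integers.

I0 ld r3 <- r1: IF@1 ID@2 stall=0 (-) EX@3 MEM@4 WB@5
I1 sub r4 <- r3,r4: IF@2 ID@3 stall=2 (RAW on I0.r3 (WB@5)) EX@6 MEM@7 WB@8
I2 ld r5 <- r1: IF@3 ID@6 stall=0 (-) EX@7 MEM@8 WB@9
I3 ld r5 <- r5: IF@6 ID@7 stall=2 (RAW on I2.r5 (WB@9)) EX@10 MEM@11 WB@12
I4 ld r2 <- r2: IF@7 ID@10 stall=0 (-) EX@11 MEM@12 WB@13
I5 mul r2 <- r5,r4: IF@10 ID@11 stall=1 (RAW on I3.r5 (WB@12)) EX@13 MEM@14 WB@15

Answer: 5 8 9 12 13 15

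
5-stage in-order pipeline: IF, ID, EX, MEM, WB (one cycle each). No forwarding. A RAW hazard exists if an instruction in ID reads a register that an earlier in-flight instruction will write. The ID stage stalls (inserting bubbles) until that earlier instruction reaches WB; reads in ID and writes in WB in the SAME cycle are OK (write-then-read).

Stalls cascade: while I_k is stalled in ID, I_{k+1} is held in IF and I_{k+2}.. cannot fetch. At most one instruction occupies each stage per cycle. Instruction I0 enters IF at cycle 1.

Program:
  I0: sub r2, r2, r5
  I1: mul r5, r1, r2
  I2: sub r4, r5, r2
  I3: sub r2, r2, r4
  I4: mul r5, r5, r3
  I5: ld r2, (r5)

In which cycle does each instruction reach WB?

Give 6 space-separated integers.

I0 sub r2 <- r2,r5: IF@1 ID@2 stall=0 (-) EX@3 MEM@4 WB@5
I1 mul r5 <- r1,r2: IF@2 ID@3 stall=2 (RAW on I0.r2 (WB@5)) EX@6 MEM@7 WB@8
I2 sub r4 <- r5,r2: IF@3 ID@6 stall=2 (RAW on I1.r5 (WB@8)) EX@9 MEM@10 WB@11
I3 sub r2 <- r2,r4: IF@6 ID@9 stall=2 (RAW on I2.r4 (WB@11)) EX@12 MEM@13 WB@14
I4 mul r5 <- r5,r3: IF@9 ID@12 stall=0 (-) EX@13 MEM@14 WB@15
I5 ld r2 <- r5: IF@12 ID@13 stall=2 (RAW on I4.r5 (WB@15)) EX@16 MEM@17 WB@18

Answer: 5 8 11 14 15 18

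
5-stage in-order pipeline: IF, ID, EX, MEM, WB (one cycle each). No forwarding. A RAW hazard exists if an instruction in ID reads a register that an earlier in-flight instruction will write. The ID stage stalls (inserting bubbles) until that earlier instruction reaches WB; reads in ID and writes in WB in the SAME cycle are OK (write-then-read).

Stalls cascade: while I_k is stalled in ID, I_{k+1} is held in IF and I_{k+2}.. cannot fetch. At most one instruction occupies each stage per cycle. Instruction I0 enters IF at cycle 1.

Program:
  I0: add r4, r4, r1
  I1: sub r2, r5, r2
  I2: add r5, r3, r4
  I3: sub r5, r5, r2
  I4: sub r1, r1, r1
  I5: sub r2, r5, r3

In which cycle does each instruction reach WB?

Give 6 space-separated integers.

I0 add r4 <- r4,r1: IF@1 ID@2 stall=0 (-) EX@3 MEM@4 WB@5
I1 sub r2 <- r5,r2: IF@2 ID@3 stall=0 (-) EX@4 MEM@5 WB@6
I2 add r5 <- r3,r4: IF@3 ID@4 stall=1 (RAW on I0.r4 (WB@5)) EX@6 MEM@7 WB@8
I3 sub r5 <- r5,r2: IF@4 ID@6 stall=2 (RAW on I2.r5 (WB@8)) EX@9 MEM@10 WB@11
I4 sub r1 <- r1,r1: IF@6 ID@9 stall=0 (-) EX@10 MEM@11 WB@12
I5 sub r2 <- r5,r3: IF@9 ID@10 stall=1 (RAW on I3.r5 (WB@11)) EX@12 MEM@13 WB@14

Answer: 5 6 8 11 12 14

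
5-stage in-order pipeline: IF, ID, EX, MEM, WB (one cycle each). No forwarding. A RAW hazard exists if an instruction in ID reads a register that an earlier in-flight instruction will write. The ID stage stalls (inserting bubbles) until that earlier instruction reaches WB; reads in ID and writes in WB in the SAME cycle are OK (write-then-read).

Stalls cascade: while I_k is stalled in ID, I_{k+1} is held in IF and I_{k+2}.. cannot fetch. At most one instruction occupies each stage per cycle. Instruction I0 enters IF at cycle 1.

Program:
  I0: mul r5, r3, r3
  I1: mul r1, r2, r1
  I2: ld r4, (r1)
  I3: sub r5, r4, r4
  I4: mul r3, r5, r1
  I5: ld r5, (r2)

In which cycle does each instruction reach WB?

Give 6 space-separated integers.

I0 mul r5 <- r3,r3: IF@1 ID@2 stall=0 (-) EX@3 MEM@4 WB@5
I1 mul r1 <- r2,r1: IF@2 ID@3 stall=0 (-) EX@4 MEM@5 WB@6
I2 ld r4 <- r1: IF@3 ID@4 stall=2 (RAW on I1.r1 (WB@6)) EX@7 MEM@8 WB@9
I3 sub r5 <- r4,r4: IF@4 ID@7 stall=2 (RAW on I2.r4 (WB@9)) EX@10 MEM@11 WB@12
I4 mul r3 <- r5,r1: IF@7 ID@10 stall=2 (RAW on I3.r5 (WB@12)) EX@13 MEM@14 WB@15
I5 ld r5 <- r2: IF@10 ID@13 stall=0 (-) EX@14 MEM@15 WB@16

Answer: 5 6 9 12 15 16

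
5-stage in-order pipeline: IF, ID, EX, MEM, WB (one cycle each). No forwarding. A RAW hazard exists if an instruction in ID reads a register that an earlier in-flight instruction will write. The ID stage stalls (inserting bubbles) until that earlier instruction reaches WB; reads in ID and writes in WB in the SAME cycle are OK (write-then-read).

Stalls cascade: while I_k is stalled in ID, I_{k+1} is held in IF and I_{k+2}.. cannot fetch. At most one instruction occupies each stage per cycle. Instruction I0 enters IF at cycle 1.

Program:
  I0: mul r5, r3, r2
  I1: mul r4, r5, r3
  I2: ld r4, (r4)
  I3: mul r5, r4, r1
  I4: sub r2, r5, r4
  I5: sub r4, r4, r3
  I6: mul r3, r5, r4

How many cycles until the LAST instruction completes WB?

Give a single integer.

Answer: 21

Derivation:
I0 mul r5 <- r3,r2: IF@1 ID@2 stall=0 (-) EX@3 MEM@4 WB@5
I1 mul r4 <- r5,r3: IF@2 ID@3 stall=2 (RAW on I0.r5 (WB@5)) EX@6 MEM@7 WB@8
I2 ld r4 <- r4: IF@3 ID@6 stall=2 (RAW on I1.r4 (WB@8)) EX@9 MEM@10 WB@11
I3 mul r5 <- r4,r1: IF@6 ID@9 stall=2 (RAW on I2.r4 (WB@11)) EX@12 MEM@13 WB@14
I4 sub r2 <- r5,r4: IF@9 ID@12 stall=2 (RAW on I3.r5 (WB@14)) EX@15 MEM@16 WB@17
I5 sub r4 <- r4,r3: IF@12 ID@15 stall=0 (-) EX@16 MEM@17 WB@18
I6 mul r3 <- r5,r4: IF@15 ID@16 stall=2 (RAW on I5.r4 (WB@18)) EX@19 MEM@20 WB@21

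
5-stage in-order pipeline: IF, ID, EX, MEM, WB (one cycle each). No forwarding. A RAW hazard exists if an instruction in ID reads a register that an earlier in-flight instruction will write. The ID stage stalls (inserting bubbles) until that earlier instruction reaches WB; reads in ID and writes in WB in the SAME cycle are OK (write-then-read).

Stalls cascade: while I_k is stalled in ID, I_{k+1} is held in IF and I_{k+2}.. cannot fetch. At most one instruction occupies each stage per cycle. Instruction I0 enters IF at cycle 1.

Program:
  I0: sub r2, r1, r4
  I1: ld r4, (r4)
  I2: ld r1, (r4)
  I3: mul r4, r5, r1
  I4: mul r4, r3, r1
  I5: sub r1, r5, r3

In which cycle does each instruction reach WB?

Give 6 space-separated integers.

I0 sub r2 <- r1,r4: IF@1 ID@2 stall=0 (-) EX@3 MEM@4 WB@5
I1 ld r4 <- r4: IF@2 ID@3 stall=0 (-) EX@4 MEM@5 WB@6
I2 ld r1 <- r4: IF@3 ID@4 stall=2 (RAW on I1.r4 (WB@6)) EX@7 MEM@8 WB@9
I3 mul r4 <- r5,r1: IF@4 ID@7 stall=2 (RAW on I2.r1 (WB@9)) EX@10 MEM@11 WB@12
I4 mul r4 <- r3,r1: IF@7 ID@10 stall=0 (-) EX@11 MEM@12 WB@13
I5 sub r1 <- r5,r3: IF@10 ID@11 stall=0 (-) EX@12 MEM@13 WB@14

Answer: 5 6 9 12 13 14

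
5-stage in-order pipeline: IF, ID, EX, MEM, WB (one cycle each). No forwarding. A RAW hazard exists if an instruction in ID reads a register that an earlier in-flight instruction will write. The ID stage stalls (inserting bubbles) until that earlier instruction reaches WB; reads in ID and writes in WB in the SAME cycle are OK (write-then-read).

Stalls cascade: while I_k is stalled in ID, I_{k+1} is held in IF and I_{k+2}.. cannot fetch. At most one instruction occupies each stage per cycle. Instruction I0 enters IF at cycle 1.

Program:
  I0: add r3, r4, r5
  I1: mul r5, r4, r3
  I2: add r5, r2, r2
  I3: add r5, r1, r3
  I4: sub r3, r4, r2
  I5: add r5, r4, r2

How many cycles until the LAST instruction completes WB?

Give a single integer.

I0 add r3 <- r4,r5: IF@1 ID@2 stall=0 (-) EX@3 MEM@4 WB@5
I1 mul r5 <- r4,r3: IF@2 ID@3 stall=2 (RAW on I0.r3 (WB@5)) EX@6 MEM@7 WB@8
I2 add r5 <- r2,r2: IF@3 ID@6 stall=0 (-) EX@7 MEM@8 WB@9
I3 add r5 <- r1,r3: IF@6 ID@7 stall=0 (-) EX@8 MEM@9 WB@10
I4 sub r3 <- r4,r2: IF@7 ID@8 stall=0 (-) EX@9 MEM@10 WB@11
I5 add r5 <- r4,r2: IF@8 ID@9 stall=0 (-) EX@10 MEM@11 WB@12

Answer: 12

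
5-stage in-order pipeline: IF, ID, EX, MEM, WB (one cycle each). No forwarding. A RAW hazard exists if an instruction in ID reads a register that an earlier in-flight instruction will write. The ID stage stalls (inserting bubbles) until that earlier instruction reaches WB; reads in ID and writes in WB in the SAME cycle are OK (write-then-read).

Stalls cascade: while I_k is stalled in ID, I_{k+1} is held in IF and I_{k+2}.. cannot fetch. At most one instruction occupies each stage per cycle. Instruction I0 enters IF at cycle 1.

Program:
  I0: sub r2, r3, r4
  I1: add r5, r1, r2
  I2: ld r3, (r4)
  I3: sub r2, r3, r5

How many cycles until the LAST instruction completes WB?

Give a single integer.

I0 sub r2 <- r3,r4: IF@1 ID@2 stall=0 (-) EX@3 MEM@4 WB@5
I1 add r5 <- r1,r2: IF@2 ID@3 stall=2 (RAW on I0.r2 (WB@5)) EX@6 MEM@7 WB@8
I2 ld r3 <- r4: IF@3 ID@6 stall=0 (-) EX@7 MEM@8 WB@9
I3 sub r2 <- r3,r5: IF@6 ID@7 stall=2 (RAW on I2.r3 (WB@9)) EX@10 MEM@11 WB@12

Answer: 12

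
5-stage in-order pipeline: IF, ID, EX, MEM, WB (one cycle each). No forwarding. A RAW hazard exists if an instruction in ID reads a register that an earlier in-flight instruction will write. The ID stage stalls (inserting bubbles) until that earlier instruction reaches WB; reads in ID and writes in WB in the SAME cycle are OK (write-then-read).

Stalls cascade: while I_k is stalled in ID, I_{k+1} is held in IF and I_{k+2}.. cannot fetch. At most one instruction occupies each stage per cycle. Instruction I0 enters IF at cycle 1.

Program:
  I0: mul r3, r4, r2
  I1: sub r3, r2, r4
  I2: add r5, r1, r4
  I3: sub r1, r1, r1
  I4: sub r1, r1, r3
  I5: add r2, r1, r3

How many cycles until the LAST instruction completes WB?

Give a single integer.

Answer: 14

Derivation:
I0 mul r3 <- r4,r2: IF@1 ID@2 stall=0 (-) EX@3 MEM@4 WB@5
I1 sub r3 <- r2,r4: IF@2 ID@3 stall=0 (-) EX@4 MEM@5 WB@6
I2 add r5 <- r1,r4: IF@3 ID@4 stall=0 (-) EX@5 MEM@6 WB@7
I3 sub r1 <- r1,r1: IF@4 ID@5 stall=0 (-) EX@6 MEM@7 WB@8
I4 sub r1 <- r1,r3: IF@5 ID@6 stall=2 (RAW on I3.r1 (WB@8)) EX@9 MEM@10 WB@11
I5 add r2 <- r1,r3: IF@6 ID@9 stall=2 (RAW on I4.r1 (WB@11)) EX@12 MEM@13 WB@14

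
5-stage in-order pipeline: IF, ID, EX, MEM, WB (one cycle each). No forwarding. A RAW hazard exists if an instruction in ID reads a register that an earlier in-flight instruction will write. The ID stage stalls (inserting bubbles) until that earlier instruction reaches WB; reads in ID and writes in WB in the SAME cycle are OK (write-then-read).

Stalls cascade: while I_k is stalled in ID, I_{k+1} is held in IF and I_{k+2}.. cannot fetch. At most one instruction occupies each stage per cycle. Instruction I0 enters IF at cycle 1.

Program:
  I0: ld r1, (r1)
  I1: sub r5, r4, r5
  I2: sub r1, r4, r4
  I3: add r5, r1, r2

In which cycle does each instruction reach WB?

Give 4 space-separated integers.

I0 ld r1 <- r1: IF@1 ID@2 stall=0 (-) EX@3 MEM@4 WB@5
I1 sub r5 <- r4,r5: IF@2 ID@3 stall=0 (-) EX@4 MEM@5 WB@6
I2 sub r1 <- r4,r4: IF@3 ID@4 stall=0 (-) EX@5 MEM@6 WB@7
I3 add r5 <- r1,r2: IF@4 ID@5 stall=2 (RAW on I2.r1 (WB@7)) EX@8 MEM@9 WB@10

Answer: 5 6 7 10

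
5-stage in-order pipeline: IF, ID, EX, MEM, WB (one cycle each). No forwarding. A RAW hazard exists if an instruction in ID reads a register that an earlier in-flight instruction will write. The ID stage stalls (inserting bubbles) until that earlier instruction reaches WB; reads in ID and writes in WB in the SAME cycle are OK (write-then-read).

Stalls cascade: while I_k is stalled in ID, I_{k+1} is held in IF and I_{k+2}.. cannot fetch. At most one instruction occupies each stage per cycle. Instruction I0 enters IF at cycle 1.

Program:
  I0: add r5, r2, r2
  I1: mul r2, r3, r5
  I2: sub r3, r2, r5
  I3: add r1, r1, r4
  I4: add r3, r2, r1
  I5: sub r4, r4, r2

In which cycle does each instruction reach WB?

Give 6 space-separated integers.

Answer: 5 8 11 12 15 16

Derivation:
I0 add r5 <- r2,r2: IF@1 ID@2 stall=0 (-) EX@3 MEM@4 WB@5
I1 mul r2 <- r3,r5: IF@2 ID@3 stall=2 (RAW on I0.r5 (WB@5)) EX@6 MEM@7 WB@8
I2 sub r3 <- r2,r5: IF@3 ID@6 stall=2 (RAW on I1.r2 (WB@8)) EX@9 MEM@10 WB@11
I3 add r1 <- r1,r4: IF@6 ID@9 stall=0 (-) EX@10 MEM@11 WB@12
I4 add r3 <- r2,r1: IF@9 ID@10 stall=2 (RAW on I3.r1 (WB@12)) EX@13 MEM@14 WB@15
I5 sub r4 <- r4,r2: IF@10 ID@13 stall=0 (-) EX@14 MEM@15 WB@16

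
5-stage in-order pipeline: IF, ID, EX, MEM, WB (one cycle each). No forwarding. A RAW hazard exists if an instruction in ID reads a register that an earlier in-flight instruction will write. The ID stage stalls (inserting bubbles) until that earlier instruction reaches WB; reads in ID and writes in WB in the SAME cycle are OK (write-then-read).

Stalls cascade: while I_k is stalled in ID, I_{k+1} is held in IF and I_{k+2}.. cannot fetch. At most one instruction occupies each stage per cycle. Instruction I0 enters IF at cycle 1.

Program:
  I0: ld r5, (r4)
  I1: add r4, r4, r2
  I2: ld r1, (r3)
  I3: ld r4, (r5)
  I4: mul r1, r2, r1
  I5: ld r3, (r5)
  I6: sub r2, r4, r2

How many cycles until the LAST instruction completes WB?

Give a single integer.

I0 ld r5 <- r4: IF@1 ID@2 stall=0 (-) EX@3 MEM@4 WB@5
I1 add r4 <- r4,r2: IF@2 ID@3 stall=0 (-) EX@4 MEM@5 WB@6
I2 ld r1 <- r3: IF@3 ID@4 stall=0 (-) EX@5 MEM@6 WB@7
I3 ld r4 <- r5: IF@4 ID@5 stall=0 (-) EX@6 MEM@7 WB@8
I4 mul r1 <- r2,r1: IF@5 ID@6 stall=1 (RAW on I2.r1 (WB@7)) EX@8 MEM@9 WB@10
I5 ld r3 <- r5: IF@6 ID@8 stall=0 (-) EX@9 MEM@10 WB@11
I6 sub r2 <- r4,r2: IF@8 ID@9 stall=0 (-) EX@10 MEM@11 WB@12

Answer: 12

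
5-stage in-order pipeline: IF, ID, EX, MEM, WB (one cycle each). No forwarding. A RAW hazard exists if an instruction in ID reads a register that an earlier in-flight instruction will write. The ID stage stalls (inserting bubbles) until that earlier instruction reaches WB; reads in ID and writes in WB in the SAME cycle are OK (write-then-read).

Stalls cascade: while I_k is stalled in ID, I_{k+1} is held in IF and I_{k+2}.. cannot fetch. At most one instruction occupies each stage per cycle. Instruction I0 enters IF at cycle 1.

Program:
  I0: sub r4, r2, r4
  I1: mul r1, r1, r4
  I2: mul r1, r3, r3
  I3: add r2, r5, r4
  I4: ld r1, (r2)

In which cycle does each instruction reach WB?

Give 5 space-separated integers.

Answer: 5 8 9 10 13

Derivation:
I0 sub r4 <- r2,r4: IF@1 ID@2 stall=0 (-) EX@3 MEM@4 WB@5
I1 mul r1 <- r1,r4: IF@2 ID@3 stall=2 (RAW on I0.r4 (WB@5)) EX@6 MEM@7 WB@8
I2 mul r1 <- r3,r3: IF@3 ID@6 stall=0 (-) EX@7 MEM@8 WB@9
I3 add r2 <- r5,r4: IF@6 ID@7 stall=0 (-) EX@8 MEM@9 WB@10
I4 ld r1 <- r2: IF@7 ID@8 stall=2 (RAW on I3.r2 (WB@10)) EX@11 MEM@12 WB@13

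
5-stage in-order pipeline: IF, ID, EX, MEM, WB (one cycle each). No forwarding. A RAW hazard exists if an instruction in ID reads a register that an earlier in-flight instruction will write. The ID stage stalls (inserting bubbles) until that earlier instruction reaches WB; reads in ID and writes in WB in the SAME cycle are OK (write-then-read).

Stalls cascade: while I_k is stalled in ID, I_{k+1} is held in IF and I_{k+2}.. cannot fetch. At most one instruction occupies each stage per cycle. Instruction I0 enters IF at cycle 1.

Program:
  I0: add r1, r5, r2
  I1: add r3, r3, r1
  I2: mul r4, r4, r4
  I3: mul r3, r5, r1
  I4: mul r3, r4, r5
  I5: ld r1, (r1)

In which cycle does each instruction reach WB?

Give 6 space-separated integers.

Answer: 5 8 9 10 12 13

Derivation:
I0 add r1 <- r5,r2: IF@1 ID@2 stall=0 (-) EX@3 MEM@4 WB@5
I1 add r3 <- r3,r1: IF@2 ID@3 stall=2 (RAW on I0.r1 (WB@5)) EX@6 MEM@7 WB@8
I2 mul r4 <- r4,r4: IF@3 ID@6 stall=0 (-) EX@7 MEM@8 WB@9
I3 mul r3 <- r5,r1: IF@6 ID@7 stall=0 (-) EX@8 MEM@9 WB@10
I4 mul r3 <- r4,r5: IF@7 ID@8 stall=1 (RAW on I2.r4 (WB@9)) EX@10 MEM@11 WB@12
I5 ld r1 <- r1: IF@8 ID@10 stall=0 (-) EX@11 MEM@12 WB@13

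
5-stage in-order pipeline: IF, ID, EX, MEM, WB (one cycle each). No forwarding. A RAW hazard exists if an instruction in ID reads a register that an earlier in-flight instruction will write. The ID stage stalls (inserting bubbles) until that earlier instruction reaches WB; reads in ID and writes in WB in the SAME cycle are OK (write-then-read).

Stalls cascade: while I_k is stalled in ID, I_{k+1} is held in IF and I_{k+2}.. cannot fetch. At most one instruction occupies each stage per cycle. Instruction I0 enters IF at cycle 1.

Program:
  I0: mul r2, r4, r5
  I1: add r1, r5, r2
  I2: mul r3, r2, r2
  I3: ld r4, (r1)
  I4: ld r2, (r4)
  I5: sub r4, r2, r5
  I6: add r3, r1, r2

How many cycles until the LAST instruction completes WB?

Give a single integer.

Answer: 18

Derivation:
I0 mul r2 <- r4,r5: IF@1 ID@2 stall=0 (-) EX@3 MEM@4 WB@5
I1 add r1 <- r5,r2: IF@2 ID@3 stall=2 (RAW on I0.r2 (WB@5)) EX@6 MEM@7 WB@8
I2 mul r3 <- r2,r2: IF@3 ID@6 stall=0 (-) EX@7 MEM@8 WB@9
I3 ld r4 <- r1: IF@6 ID@7 stall=1 (RAW on I1.r1 (WB@8)) EX@9 MEM@10 WB@11
I4 ld r2 <- r4: IF@7 ID@9 stall=2 (RAW on I3.r4 (WB@11)) EX@12 MEM@13 WB@14
I5 sub r4 <- r2,r5: IF@9 ID@12 stall=2 (RAW on I4.r2 (WB@14)) EX@15 MEM@16 WB@17
I6 add r3 <- r1,r2: IF@12 ID@15 stall=0 (-) EX@16 MEM@17 WB@18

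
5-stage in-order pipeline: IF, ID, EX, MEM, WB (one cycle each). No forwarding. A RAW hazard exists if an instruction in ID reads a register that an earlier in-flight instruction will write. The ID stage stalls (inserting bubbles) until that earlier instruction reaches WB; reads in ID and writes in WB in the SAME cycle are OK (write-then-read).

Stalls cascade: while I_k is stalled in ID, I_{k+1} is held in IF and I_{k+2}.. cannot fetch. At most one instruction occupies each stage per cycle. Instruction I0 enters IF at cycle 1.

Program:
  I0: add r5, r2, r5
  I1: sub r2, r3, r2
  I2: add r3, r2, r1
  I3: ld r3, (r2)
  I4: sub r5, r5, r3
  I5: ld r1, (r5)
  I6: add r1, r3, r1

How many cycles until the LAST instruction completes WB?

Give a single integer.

I0 add r5 <- r2,r5: IF@1 ID@2 stall=0 (-) EX@3 MEM@4 WB@5
I1 sub r2 <- r3,r2: IF@2 ID@3 stall=0 (-) EX@4 MEM@5 WB@6
I2 add r3 <- r2,r1: IF@3 ID@4 stall=2 (RAW on I1.r2 (WB@6)) EX@7 MEM@8 WB@9
I3 ld r3 <- r2: IF@4 ID@7 stall=0 (-) EX@8 MEM@9 WB@10
I4 sub r5 <- r5,r3: IF@7 ID@8 stall=2 (RAW on I3.r3 (WB@10)) EX@11 MEM@12 WB@13
I5 ld r1 <- r5: IF@8 ID@11 stall=2 (RAW on I4.r5 (WB@13)) EX@14 MEM@15 WB@16
I6 add r1 <- r3,r1: IF@11 ID@14 stall=2 (RAW on I5.r1 (WB@16)) EX@17 MEM@18 WB@19

Answer: 19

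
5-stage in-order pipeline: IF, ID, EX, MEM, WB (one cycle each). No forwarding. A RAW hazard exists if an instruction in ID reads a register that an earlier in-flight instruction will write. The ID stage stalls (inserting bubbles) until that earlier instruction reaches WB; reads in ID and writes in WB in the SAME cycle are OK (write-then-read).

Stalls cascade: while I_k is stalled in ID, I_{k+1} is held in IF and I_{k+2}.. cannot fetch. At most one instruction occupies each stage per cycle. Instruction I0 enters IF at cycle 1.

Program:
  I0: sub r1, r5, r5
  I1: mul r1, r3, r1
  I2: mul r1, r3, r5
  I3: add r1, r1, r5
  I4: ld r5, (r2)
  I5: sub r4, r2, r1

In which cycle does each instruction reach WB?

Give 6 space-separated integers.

Answer: 5 8 9 12 13 15

Derivation:
I0 sub r1 <- r5,r5: IF@1 ID@2 stall=0 (-) EX@3 MEM@4 WB@5
I1 mul r1 <- r3,r1: IF@2 ID@3 stall=2 (RAW on I0.r1 (WB@5)) EX@6 MEM@7 WB@8
I2 mul r1 <- r3,r5: IF@3 ID@6 stall=0 (-) EX@7 MEM@8 WB@9
I3 add r1 <- r1,r5: IF@6 ID@7 stall=2 (RAW on I2.r1 (WB@9)) EX@10 MEM@11 WB@12
I4 ld r5 <- r2: IF@7 ID@10 stall=0 (-) EX@11 MEM@12 WB@13
I5 sub r4 <- r2,r1: IF@10 ID@11 stall=1 (RAW on I3.r1 (WB@12)) EX@13 MEM@14 WB@15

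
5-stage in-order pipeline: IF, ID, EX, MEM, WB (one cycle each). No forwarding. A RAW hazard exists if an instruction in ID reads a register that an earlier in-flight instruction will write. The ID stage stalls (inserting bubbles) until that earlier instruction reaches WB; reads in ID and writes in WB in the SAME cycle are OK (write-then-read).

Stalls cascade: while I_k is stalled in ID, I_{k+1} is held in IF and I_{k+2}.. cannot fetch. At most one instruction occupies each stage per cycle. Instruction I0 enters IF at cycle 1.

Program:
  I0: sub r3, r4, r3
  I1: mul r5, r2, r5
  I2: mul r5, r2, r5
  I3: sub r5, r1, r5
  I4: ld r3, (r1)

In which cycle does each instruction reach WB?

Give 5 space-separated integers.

I0 sub r3 <- r4,r3: IF@1 ID@2 stall=0 (-) EX@3 MEM@4 WB@5
I1 mul r5 <- r2,r5: IF@2 ID@3 stall=0 (-) EX@4 MEM@5 WB@6
I2 mul r5 <- r2,r5: IF@3 ID@4 stall=2 (RAW on I1.r5 (WB@6)) EX@7 MEM@8 WB@9
I3 sub r5 <- r1,r5: IF@4 ID@7 stall=2 (RAW on I2.r5 (WB@9)) EX@10 MEM@11 WB@12
I4 ld r3 <- r1: IF@7 ID@10 stall=0 (-) EX@11 MEM@12 WB@13

Answer: 5 6 9 12 13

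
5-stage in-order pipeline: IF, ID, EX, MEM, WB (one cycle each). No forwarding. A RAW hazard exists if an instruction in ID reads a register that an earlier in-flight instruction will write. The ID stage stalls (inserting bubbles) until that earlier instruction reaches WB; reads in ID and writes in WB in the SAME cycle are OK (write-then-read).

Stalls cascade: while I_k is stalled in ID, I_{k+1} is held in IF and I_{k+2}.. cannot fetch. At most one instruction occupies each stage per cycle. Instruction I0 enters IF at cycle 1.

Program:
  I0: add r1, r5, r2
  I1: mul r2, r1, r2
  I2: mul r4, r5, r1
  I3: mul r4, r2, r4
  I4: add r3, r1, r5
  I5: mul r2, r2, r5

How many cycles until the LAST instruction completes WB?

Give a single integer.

I0 add r1 <- r5,r2: IF@1 ID@2 stall=0 (-) EX@3 MEM@4 WB@5
I1 mul r2 <- r1,r2: IF@2 ID@3 stall=2 (RAW on I0.r1 (WB@5)) EX@6 MEM@7 WB@8
I2 mul r4 <- r5,r1: IF@3 ID@6 stall=0 (-) EX@7 MEM@8 WB@9
I3 mul r4 <- r2,r4: IF@6 ID@7 stall=2 (RAW on I2.r4 (WB@9)) EX@10 MEM@11 WB@12
I4 add r3 <- r1,r5: IF@7 ID@10 stall=0 (-) EX@11 MEM@12 WB@13
I5 mul r2 <- r2,r5: IF@10 ID@11 stall=0 (-) EX@12 MEM@13 WB@14

Answer: 14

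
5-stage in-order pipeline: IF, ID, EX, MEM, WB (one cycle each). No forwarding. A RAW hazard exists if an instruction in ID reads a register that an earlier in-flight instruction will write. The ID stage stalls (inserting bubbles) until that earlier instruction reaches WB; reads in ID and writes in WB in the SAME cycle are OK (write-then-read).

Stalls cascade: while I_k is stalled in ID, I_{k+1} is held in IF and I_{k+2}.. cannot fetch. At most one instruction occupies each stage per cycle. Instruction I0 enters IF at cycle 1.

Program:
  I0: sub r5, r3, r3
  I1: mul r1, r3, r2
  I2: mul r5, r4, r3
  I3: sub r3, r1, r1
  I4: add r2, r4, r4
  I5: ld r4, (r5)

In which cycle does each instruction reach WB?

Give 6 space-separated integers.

Answer: 5 6 7 9 10 11

Derivation:
I0 sub r5 <- r3,r3: IF@1 ID@2 stall=0 (-) EX@3 MEM@4 WB@5
I1 mul r1 <- r3,r2: IF@2 ID@3 stall=0 (-) EX@4 MEM@5 WB@6
I2 mul r5 <- r4,r3: IF@3 ID@4 stall=0 (-) EX@5 MEM@6 WB@7
I3 sub r3 <- r1,r1: IF@4 ID@5 stall=1 (RAW on I1.r1 (WB@6)) EX@7 MEM@8 WB@9
I4 add r2 <- r4,r4: IF@5 ID@7 stall=0 (-) EX@8 MEM@9 WB@10
I5 ld r4 <- r5: IF@7 ID@8 stall=0 (-) EX@9 MEM@10 WB@11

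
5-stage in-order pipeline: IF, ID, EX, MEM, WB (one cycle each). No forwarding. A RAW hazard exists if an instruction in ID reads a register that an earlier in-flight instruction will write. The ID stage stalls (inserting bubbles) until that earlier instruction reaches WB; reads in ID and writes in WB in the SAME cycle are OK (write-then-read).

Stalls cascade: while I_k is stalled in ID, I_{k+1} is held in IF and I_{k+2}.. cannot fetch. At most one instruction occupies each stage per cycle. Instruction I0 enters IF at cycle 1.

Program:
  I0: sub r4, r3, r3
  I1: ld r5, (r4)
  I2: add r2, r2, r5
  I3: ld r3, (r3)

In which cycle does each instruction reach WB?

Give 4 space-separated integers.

I0 sub r4 <- r3,r3: IF@1 ID@2 stall=0 (-) EX@3 MEM@4 WB@5
I1 ld r5 <- r4: IF@2 ID@3 stall=2 (RAW on I0.r4 (WB@5)) EX@6 MEM@7 WB@8
I2 add r2 <- r2,r5: IF@3 ID@6 stall=2 (RAW on I1.r5 (WB@8)) EX@9 MEM@10 WB@11
I3 ld r3 <- r3: IF@6 ID@9 stall=0 (-) EX@10 MEM@11 WB@12

Answer: 5 8 11 12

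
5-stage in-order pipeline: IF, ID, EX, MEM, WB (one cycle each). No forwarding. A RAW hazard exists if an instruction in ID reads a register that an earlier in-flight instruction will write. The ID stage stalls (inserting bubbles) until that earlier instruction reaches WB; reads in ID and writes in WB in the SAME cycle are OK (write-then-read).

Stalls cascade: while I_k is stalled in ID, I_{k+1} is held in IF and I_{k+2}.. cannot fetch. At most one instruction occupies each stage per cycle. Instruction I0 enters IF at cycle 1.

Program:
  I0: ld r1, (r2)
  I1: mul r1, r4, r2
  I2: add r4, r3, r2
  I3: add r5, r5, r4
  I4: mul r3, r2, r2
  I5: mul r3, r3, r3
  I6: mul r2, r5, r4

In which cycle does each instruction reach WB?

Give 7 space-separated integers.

I0 ld r1 <- r2: IF@1 ID@2 stall=0 (-) EX@3 MEM@4 WB@5
I1 mul r1 <- r4,r2: IF@2 ID@3 stall=0 (-) EX@4 MEM@5 WB@6
I2 add r4 <- r3,r2: IF@3 ID@4 stall=0 (-) EX@5 MEM@6 WB@7
I3 add r5 <- r5,r4: IF@4 ID@5 stall=2 (RAW on I2.r4 (WB@7)) EX@8 MEM@9 WB@10
I4 mul r3 <- r2,r2: IF@5 ID@8 stall=0 (-) EX@9 MEM@10 WB@11
I5 mul r3 <- r3,r3: IF@8 ID@9 stall=2 (RAW on I4.r3 (WB@11)) EX@12 MEM@13 WB@14
I6 mul r2 <- r5,r4: IF@9 ID@12 stall=0 (-) EX@13 MEM@14 WB@15

Answer: 5 6 7 10 11 14 15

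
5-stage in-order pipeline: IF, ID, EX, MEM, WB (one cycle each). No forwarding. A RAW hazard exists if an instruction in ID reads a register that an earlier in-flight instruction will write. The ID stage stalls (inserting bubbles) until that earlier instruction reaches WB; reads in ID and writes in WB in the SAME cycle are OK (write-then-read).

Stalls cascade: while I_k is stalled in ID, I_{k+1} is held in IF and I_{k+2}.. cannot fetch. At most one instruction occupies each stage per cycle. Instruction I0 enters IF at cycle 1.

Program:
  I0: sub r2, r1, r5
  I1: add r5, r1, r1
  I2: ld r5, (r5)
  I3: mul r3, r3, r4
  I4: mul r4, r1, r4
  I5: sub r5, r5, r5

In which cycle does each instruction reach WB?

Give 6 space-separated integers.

Answer: 5 6 9 10 11 12

Derivation:
I0 sub r2 <- r1,r5: IF@1 ID@2 stall=0 (-) EX@3 MEM@4 WB@5
I1 add r5 <- r1,r1: IF@2 ID@3 stall=0 (-) EX@4 MEM@5 WB@6
I2 ld r5 <- r5: IF@3 ID@4 stall=2 (RAW on I1.r5 (WB@6)) EX@7 MEM@8 WB@9
I3 mul r3 <- r3,r4: IF@4 ID@7 stall=0 (-) EX@8 MEM@9 WB@10
I4 mul r4 <- r1,r4: IF@7 ID@8 stall=0 (-) EX@9 MEM@10 WB@11
I5 sub r5 <- r5,r5: IF@8 ID@9 stall=0 (-) EX@10 MEM@11 WB@12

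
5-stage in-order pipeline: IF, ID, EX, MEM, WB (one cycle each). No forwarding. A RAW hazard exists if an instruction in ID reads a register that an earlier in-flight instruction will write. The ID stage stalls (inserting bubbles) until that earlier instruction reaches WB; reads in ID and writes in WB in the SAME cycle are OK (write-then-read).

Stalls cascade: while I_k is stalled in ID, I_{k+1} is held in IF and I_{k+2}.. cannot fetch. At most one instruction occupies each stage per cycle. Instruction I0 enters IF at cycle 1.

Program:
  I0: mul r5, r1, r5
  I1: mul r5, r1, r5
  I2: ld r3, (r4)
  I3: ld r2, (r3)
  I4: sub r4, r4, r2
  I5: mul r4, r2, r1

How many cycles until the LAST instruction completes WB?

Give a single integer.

I0 mul r5 <- r1,r5: IF@1 ID@2 stall=0 (-) EX@3 MEM@4 WB@5
I1 mul r5 <- r1,r5: IF@2 ID@3 stall=2 (RAW on I0.r5 (WB@5)) EX@6 MEM@7 WB@8
I2 ld r3 <- r4: IF@3 ID@6 stall=0 (-) EX@7 MEM@8 WB@9
I3 ld r2 <- r3: IF@6 ID@7 stall=2 (RAW on I2.r3 (WB@9)) EX@10 MEM@11 WB@12
I4 sub r4 <- r4,r2: IF@7 ID@10 stall=2 (RAW on I3.r2 (WB@12)) EX@13 MEM@14 WB@15
I5 mul r4 <- r2,r1: IF@10 ID@13 stall=0 (-) EX@14 MEM@15 WB@16

Answer: 16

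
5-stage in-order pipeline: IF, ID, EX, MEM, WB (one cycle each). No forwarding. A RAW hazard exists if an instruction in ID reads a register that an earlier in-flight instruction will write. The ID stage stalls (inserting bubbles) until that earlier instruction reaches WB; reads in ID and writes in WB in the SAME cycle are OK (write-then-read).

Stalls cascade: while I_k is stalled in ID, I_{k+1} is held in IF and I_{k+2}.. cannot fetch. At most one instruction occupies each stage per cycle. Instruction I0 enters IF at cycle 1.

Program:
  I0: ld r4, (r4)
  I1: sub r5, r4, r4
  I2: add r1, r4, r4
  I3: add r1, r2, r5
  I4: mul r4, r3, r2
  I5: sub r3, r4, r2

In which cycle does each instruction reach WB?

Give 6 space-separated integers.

Answer: 5 8 9 11 12 15

Derivation:
I0 ld r4 <- r4: IF@1 ID@2 stall=0 (-) EX@3 MEM@4 WB@5
I1 sub r5 <- r4,r4: IF@2 ID@3 stall=2 (RAW on I0.r4 (WB@5)) EX@6 MEM@7 WB@8
I2 add r1 <- r4,r4: IF@3 ID@6 stall=0 (-) EX@7 MEM@8 WB@9
I3 add r1 <- r2,r5: IF@6 ID@7 stall=1 (RAW on I1.r5 (WB@8)) EX@9 MEM@10 WB@11
I4 mul r4 <- r3,r2: IF@7 ID@9 stall=0 (-) EX@10 MEM@11 WB@12
I5 sub r3 <- r4,r2: IF@9 ID@10 stall=2 (RAW on I4.r4 (WB@12)) EX@13 MEM@14 WB@15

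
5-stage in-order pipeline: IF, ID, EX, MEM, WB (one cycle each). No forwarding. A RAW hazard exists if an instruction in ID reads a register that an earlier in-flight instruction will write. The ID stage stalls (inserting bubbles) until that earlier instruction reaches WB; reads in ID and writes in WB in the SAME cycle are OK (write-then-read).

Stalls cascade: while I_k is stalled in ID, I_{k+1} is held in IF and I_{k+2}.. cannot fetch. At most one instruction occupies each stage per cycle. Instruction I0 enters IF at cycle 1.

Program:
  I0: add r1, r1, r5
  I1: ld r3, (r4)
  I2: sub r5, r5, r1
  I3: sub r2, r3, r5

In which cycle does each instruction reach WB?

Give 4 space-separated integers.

Answer: 5 6 8 11

Derivation:
I0 add r1 <- r1,r5: IF@1 ID@2 stall=0 (-) EX@3 MEM@4 WB@5
I1 ld r3 <- r4: IF@2 ID@3 stall=0 (-) EX@4 MEM@5 WB@6
I2 sub r5 <- r5,r1: IF@3 ID@4 stall=1 (RAW on I0.r1 (WB@5)) EX@6 MEM@7 WB@8
I3 sub r2 <- r3,r5: IF@4 ID@6 stall=2 (RAW on I2.r5 (WB@8)) EX@9 MEM@10 WB@11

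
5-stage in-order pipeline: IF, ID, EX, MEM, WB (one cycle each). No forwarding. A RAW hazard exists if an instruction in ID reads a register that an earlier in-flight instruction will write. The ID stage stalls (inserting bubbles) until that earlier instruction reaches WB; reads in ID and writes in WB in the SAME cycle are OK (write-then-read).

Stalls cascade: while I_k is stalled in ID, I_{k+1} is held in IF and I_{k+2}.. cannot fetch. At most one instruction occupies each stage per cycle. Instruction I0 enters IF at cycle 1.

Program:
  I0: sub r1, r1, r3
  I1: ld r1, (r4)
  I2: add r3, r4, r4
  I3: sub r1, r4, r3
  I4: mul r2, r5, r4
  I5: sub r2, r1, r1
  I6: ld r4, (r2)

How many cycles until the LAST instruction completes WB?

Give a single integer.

I0 sub r1 <- r1,r3: IF@1 ID@2 stall=0 (-) EX@3 MEM@4 WB@5
I1 ld r1 <- r4: IF@2 ID@3 stall=0 (-) EX@4 MEM@5 WB@6
I2 add r3 <- r4,r4: IF@3 ID@4 stall=0 (-) EX@5 MEM@6 WB@7
I3 sub r1 <- r4,r3: IF@4 ID@5 stall=2 (RAW on I2.r3 (WB@7)) EX@8 MEM@9 WB@10
I4 mul r2 <- r5,r4: IF@5 ID@8 stall=0 (-) EX@9 MEM@10 WB@11
I5 sub r2 <- r1,r1: IF@8 ID@9 stall=1 (RAW on I3.r1 (WB@10)) EX@11 MEM@12 WB@13
I6 ld r4 <- r2: IF@9 ID@11 stall=2 (RAW on I5.r2 (WB@13)) EX@14 MEM@15 WB@16

Answer: 16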